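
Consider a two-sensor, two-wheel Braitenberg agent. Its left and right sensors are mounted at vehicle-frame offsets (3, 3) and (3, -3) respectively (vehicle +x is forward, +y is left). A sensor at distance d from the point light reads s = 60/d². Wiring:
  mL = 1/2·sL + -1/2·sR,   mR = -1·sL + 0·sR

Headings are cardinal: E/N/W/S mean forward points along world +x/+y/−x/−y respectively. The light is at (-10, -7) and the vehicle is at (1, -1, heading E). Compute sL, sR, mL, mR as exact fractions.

60/277 12/41 -432/11357 -60/277

left sensor world pos  = (4, 2); dL² = 277
right sensor world pos = (4, -4); dR² = 205
sL = 60/277 = 60/277
sR = 60/205 = 12/41
mL = 1/2·sL + -1/2·sR = -432/11357
mR = -1·sL + 0·sR = -60/277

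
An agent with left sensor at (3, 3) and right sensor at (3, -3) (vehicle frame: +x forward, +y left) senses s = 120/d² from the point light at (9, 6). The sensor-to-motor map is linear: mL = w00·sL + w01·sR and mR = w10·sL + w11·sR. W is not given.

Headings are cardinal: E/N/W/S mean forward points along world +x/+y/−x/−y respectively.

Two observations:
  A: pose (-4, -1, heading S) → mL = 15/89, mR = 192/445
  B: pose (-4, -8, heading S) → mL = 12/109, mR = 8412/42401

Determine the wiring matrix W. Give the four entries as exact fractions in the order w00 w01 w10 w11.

obs A: pose=(-4,-1,S) → sL=3/5, sR=30/89, mL=15/89, mR=192/445
obs B: pose=(-4,-8,S) → sL=120/389, sR=24/109, mL=12/109, mR=8412/42401
sensor matrix S = [[3/5, 30/89], [120/389, 24/109]]; det S = 530712/18868445
solve [mL_A; mL_B] = S·[w00; w01] and [mR_A; mR_B] = S·[w10; w11]:
  w00 = 0, w01 = 1/2, w10 = 1, w11 = -1/2

0 1/2 1 -1/2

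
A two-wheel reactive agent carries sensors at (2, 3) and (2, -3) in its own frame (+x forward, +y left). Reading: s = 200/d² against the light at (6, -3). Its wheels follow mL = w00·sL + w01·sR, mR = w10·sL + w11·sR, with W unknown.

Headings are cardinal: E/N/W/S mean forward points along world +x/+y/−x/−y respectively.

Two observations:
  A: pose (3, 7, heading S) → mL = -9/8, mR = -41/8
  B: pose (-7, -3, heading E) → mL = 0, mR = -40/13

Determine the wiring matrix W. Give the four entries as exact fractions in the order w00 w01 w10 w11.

-1 1 -1 -1

obs A: pose=(3,7,S) → sL=25/8, sR=2, mL=-9/8, mR=-41/8
obs B: pose=(-7,-3,E) → sL=20/13, sR=20/13, mL=0, mR=-40/13
sensor matrix S = [[25/8, 2], [20/13, 20/13]]; det S = 45/26
solve [mL_A; mL_B] = S·[w00; w01] and [mR_A; mR_B] = S·[w10; w11]:
  w00 = -1, w01 = 1, w10 = -1, w11 = -1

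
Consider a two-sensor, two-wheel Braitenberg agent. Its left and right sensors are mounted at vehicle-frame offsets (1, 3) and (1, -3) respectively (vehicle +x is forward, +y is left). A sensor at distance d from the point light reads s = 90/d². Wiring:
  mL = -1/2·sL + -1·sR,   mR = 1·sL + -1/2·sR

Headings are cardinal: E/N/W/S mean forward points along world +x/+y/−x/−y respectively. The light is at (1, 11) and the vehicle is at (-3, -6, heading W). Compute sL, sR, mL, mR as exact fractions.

18/85 90/221 -567/1105 9/1105

left sensor world pos  = (-4, -9); dL² = 425
right sensor world pos = (-4, -3); dR² = 221
sL = 90/425 = 18/85
sR = 90/221 = 90/221
mL = -1/2·sL + -1·sR = -567/1105
mR = 1·sL + -1/2·sR = 9/1105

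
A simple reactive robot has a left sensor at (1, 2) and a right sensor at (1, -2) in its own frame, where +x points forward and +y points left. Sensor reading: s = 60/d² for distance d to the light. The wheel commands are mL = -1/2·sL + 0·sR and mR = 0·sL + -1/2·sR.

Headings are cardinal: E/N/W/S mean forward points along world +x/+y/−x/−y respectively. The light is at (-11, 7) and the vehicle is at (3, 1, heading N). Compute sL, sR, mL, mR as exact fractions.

60/169 60/281 -30/169 -30/281

left sensor world pos  = (1, 2); dL² = 169
right sensor world pos = (5, 2); dR² = 281
sL = 60/169 = 60/169
sR = 60/281 = 60/281
mL = -1/2·sL + 0·sR = -30/169
mR = 0·sL + -1/2·sR = -30/281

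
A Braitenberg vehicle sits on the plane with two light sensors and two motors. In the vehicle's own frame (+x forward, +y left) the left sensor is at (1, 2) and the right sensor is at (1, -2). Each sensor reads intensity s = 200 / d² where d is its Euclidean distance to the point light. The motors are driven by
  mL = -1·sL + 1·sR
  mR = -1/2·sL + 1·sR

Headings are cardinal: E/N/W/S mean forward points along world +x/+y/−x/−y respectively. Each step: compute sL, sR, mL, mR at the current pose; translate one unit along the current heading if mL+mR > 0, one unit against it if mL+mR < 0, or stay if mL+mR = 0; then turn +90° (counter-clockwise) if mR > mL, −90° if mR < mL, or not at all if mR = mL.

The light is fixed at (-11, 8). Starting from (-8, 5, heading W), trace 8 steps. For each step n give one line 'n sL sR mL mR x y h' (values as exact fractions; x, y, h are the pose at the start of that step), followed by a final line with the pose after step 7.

n=0: pose=(-8,5,W); sL=200/29, sR=40; mL=960/29, mR=1060/29; mL+mR=2020/29 → advance +1; mR−mL=100/29 → turn +1·90°
n=1: pose=(-9,5,S); sL=25/4, sR=25/2; mL=25/4, mR=75/8; mL+mR=125/8 → advance +1; mR−mL=25/8 → turn +1·90°
n=2: pose=(-9,4,E); sL=200/13, sR=40/9; mL=-1280/117, mR=-380/117; mL+mR=-1660/117 → advance -1; mR−mL=100/13 → turn +1·90°
n=3: pose=(-10,4,N); sL=20, sR=100/9; mL=-80/9, mR=10/9; mL+mR=-70/9 → advance -1; mR−mL=10 → turn +1·90°
n=4: pose=(-10,3,W); sL=200/49, sR=200/9; mL=8000/441, mR=8900/441; mL+mR=16900/441 → advance +1; mR−mL=100/49 → turn +1·90°
n=5: pose=(-11,3,S); sL=5, sR=5; mL=0, mR=5/2; mL+mR=5/2 → advance +1; mR−mL=5/2 → turn +1·90°
n=6: pose=(-11,2,E); sL=200/17, sR=40/13; mL=-1920/221, mR=-620/221; mL+mR=-2540/221 → advance -1; mR−mL=100/17 → turn +1·90°
n=7: pose=(-12,2,N); sL=100/17, sR=100/13; mL=400/221, mR=1050/221; mL+mR=1450/221 → advance +1; mR−mL=50/17 → turn +1·90°

0 200/29 40 960/29 1060/29 -8 5 W
1 25/4 25/2 25/4 75/8 -9 5 S
2 200/13 40/9 -1280/117 -380/117 -9 4 E
3 20 100/9 -80/9 10/9 -10 4 N
4 200/49 200/9 8000/441 8900/441 -10 3 W
5 5 5 0 5/2 -11 3 S
6 200/17 40/13 -1920/221 -620/221 -11 2 E
7 100/17 100/13 400/221 1050/221 -12 2 N
final -12 3 W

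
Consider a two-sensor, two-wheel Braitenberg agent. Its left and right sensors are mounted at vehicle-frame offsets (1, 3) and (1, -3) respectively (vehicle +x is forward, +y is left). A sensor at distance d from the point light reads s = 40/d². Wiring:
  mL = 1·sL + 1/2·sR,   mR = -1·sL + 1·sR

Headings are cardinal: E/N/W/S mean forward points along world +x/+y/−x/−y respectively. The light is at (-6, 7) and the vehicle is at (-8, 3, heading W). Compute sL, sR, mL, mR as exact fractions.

left sensor world pos  = (-9, 0); dL² = 58
right sensor world pos = (-9, 6); dR² = 10
sL = 40/58 = 20/29
sR = 40/10 = 4
mL = 1·sL + 1/2·sR = 78/29
mR = -1·sL + 1·sR = 96/29

20/29 4 78/29 96/29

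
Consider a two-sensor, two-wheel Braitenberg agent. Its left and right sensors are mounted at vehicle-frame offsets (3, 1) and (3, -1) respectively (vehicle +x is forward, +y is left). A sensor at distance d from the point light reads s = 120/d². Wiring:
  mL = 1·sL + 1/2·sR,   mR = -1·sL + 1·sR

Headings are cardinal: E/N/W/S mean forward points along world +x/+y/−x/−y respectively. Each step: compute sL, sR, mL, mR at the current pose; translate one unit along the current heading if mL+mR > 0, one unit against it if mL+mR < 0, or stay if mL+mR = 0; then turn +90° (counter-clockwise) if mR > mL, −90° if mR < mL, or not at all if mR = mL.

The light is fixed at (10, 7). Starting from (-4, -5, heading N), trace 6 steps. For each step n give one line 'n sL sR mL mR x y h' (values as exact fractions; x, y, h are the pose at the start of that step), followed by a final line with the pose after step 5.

n=0: pose=(-4,-5,N); sL=20/51, sR=12/25; mL=806/1275, mR=112/1275; mL+mR=18/25 → advance +1; mR−mL=-694/1275 → turn -1·90°
n=1: pose=(-4,-4,E); sL=120/221, sR=24/53; mL=9012/11713, mR=-1056/11713; mL+mR=36/53 → advance +1; mR−mL=-10068/11713 → turn -1·90°
n=2: pose=(-3,-4,S); sL=6/17, sR=15/49; mL=843/1666, mR=-39/833; mL+mR=45/98 → advance +1; mR−mL=-921/1666 → turn -1·90°
n=3: pose=(-3,-5,W); sL=24/85, sR=120/377; mL=14148/32045, mR=1152/32045; mL+mR=180/377 → advance +1; mR−mL=-12996/32045 → turn -1·90°
n=4: pose=(-4,-5,N); sL=20/51, sR=12/25; mL=806/1275, mR=112/1275; mL+mR=18/25 → advance +1; mR−mL=-694/1275 → turn -1·90°
n=5: pose=(-4,-4,E); sL=120/221, sR=24/53; mL=9012/11713, mR=-1056/11713; mL+mR=36/53 → advance +1; mR−mL=-10068/11713 → turn -1·90°

0 20/51 12/25 806/1275 112/1275 -4 -5 N
1 120/221 24/53 9012/11713 -1056/11713 -4 -4 E
2 6/17 15/49 843/1666 -39/833 -3 -4 S
3 24/85 120/377 14148/32045 1152/32045 -3 -5 W
4 20/51 12/25 806/1275 112/1275 -4 -5 N
5 120/221 24/53 9012/11713 -1056/11713 -4 -4 E
final -3 -4 S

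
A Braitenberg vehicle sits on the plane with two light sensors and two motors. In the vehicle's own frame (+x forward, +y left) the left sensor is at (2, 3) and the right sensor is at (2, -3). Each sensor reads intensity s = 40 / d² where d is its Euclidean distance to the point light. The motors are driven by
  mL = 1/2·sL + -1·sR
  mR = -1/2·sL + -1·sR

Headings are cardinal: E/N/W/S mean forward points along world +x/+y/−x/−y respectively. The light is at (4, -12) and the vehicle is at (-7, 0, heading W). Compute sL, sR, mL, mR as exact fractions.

4/25 20/197 -106/4925 -894/4925

left sensor world pos  = (-9, -3); dL² = 250
right sensor world pos = (-9, 3); dR² = 394
sL = 40/250 = 4/25
sR = 40/394 = 20/197
mL = 1/2·sL + -1·sR = -106/4925
mR = -1/2·sL + -1·sR = -894/4925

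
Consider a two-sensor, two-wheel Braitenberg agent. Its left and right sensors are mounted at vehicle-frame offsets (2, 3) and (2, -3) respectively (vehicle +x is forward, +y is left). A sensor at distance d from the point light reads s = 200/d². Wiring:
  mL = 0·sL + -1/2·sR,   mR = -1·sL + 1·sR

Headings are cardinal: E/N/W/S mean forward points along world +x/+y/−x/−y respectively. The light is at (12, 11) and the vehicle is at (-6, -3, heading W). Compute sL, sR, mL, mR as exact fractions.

200/689 200/521 -100/521 33600/358969

left sensor world pos  = (-8, -6); dL² = 689
right sensor world pos = (-8, 0); dR² = 521
sL = 200/689 = 200/689
sR = 200/521 = 200/521
mL = 0·sL + -1/2·sR = -100/521
mR = -1·sL + 1·sR = 33600/358969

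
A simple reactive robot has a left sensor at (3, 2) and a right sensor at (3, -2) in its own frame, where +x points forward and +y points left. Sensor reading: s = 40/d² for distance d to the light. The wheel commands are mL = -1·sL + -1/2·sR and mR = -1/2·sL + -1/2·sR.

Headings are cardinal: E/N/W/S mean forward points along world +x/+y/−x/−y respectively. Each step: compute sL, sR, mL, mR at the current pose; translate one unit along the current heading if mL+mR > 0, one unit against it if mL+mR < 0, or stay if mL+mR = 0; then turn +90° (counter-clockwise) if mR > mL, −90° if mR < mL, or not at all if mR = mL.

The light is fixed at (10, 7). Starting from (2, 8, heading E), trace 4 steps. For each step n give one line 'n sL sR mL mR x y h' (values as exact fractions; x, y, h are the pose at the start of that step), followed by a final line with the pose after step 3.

n=0: pose=(2,8,E); sL=20/17, sR=20/13; mL=-430/221, mR=-300/221; mL+mR=-730/221 → advance -1; mR−mL=10/17 → turn +1·90°
n=1: pose=(1,8,N); sL=40/137, sR=8/13; mL=-1068/1781, mR=-808/1781; mL+mR=-1876/1781 → advance -1; mR−mL=20/137 → turn +1·90°
n=2: pose=(1,7,W); sL=10/37, sR=10/37; mL=-15/37, mR=-10/37; mL+mR=-25/37 → advance -1; mR−mL=5/37 → turn +1·90°
n=3: pose=(2,7,S); sL=8/9, sR=40/109; mL=-1052/981, mR=-616/981; mL+mR=-556/327 → advance -1; mR−mL=4/9 → turn +1·90°

0 20/17 20/13 -430/221 -300/221 2 8 E
1 40/137 8/13 -1068/1781 -808/1781 1 8 N
2 10/37 10/37 -15/37 -10/37 1 7 W
3 8/9 40/109 -1052/981 -616/981 2 7 S
final 2 8 E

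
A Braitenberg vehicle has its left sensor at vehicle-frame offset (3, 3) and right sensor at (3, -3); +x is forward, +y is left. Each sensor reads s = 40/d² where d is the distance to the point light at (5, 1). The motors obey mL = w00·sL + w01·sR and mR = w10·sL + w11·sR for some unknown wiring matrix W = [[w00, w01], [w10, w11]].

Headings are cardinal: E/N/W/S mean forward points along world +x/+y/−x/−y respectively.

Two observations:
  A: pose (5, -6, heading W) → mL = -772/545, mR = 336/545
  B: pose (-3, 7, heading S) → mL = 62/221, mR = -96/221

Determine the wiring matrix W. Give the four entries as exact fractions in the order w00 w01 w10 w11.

1/2 -1 -1/2 1/2

obs A: pose=(5,-6,W) → sL=40/109, sR=8/5, mL=-772/545, mR=336/545
obs B: pose=(-3,7,S) → sL=20/17, sR=4/13, mL=62/221, mR=-96/221
sensor matrix S = [[40/109, 8/5], [20/17, 4/13]]; det S = -42624/24089
solve [mL_A; mL_B] = S·[w00; w01] and [mR_A; mR_B] = S·[w10; w11]:
  w00 = 1/2, w01 = -1, w10 = -1/2, w11 = 1/2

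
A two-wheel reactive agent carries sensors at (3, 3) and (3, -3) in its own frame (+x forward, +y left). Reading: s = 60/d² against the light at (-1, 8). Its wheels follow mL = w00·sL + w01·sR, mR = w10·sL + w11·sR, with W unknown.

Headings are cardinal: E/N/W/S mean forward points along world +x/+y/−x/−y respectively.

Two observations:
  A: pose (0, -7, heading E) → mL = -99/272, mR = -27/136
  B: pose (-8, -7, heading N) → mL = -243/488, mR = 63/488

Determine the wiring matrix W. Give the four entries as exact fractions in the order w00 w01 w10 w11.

-1/2 -1 -1 1

obs A: pose=(0,-7,E) → sL=3/8, sR=3/17, mL=-99/272, mR=-27/136
obs B: pose=(-8,-7,N) → sL=15/61, sR=3/8, mL=-243/488, mR=63/488
sensor matrix S = [[3/8, 3/17], [15/61, 3/8]]; det S = 6453/66368
solve [mL_A; mL_B] = S·[w00; w01] and [mR_A; mR_B] = S·[w10; w11]:
  w00 = -1/2, w01 = -1, w10 = -1, w11 = 1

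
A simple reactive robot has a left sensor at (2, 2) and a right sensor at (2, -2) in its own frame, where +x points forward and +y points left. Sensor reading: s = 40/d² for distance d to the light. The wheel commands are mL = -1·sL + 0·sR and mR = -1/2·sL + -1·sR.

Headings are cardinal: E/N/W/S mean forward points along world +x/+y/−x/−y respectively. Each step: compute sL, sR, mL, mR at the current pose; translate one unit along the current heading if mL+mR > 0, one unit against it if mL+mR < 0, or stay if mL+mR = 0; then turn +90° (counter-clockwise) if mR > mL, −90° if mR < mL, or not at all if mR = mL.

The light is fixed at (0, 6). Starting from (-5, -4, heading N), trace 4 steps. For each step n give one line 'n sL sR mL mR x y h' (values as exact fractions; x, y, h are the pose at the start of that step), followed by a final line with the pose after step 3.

0 40/113 40/73 -40/113 -5980/8249 -5 -4 N
1 4/9 20/89 -4/9 -358/801 -5 -5 E
2 8/37 40/233 -8/37 -2412/8621 -6 -5 S
3 5/26 5/16 -5/26 -85/208 -6 -4 W
final -5 -4 N

n=0: pose=(-5,-4,N); sL=40/113, sR=40/73; mL=-40/113, mR=-5980/8249; mL+mR=-8900/8249 → advance -1; mR−mL=-3060/8249 → turn -1·90°
n=1: pose=(-5,-5,E); sL=4/9, sR=20/89; mL=-4/9, mR=-358/801; mL+mR=-238/267 → advance -1; mR−mL=-2/801 → turn -1·90°
n=2: pose=(-6,-5,S); sL=8/37, sR=40/233; mL=-8/37, mR=-2412/8621; mL+mR=-4276/8621 → advance -1; mR−mL=-548/8621 → turn -1·90°
n=3: pose=(-6,-4,W); sL=5/26, sR=5/16; mL=-5/26, mR=-85/208; mL+mR=-125/208 → advance -1; mR−mL=-45/208 → turn -1·90°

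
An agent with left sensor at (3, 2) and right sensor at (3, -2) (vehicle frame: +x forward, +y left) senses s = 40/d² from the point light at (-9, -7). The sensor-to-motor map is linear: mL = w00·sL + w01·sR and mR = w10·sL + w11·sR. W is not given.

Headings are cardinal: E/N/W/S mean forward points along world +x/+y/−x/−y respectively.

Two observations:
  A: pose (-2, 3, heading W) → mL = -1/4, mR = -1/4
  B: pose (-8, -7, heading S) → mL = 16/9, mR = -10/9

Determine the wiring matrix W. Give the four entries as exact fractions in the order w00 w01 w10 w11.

-1 1 -1/2 0

obs A: pose=(-2,3,W) → sL=1/2, sR=1/4, mL=-1/4, mR=-1/4
obs B: pose=(-8,-7,S) → sL=20/9, sR=4, mL=16/9, mR=-10/9
sensor matrix S = [[1/2, 1/4], [20/9, 4]]; det S = 13/9
solve [mL_A; mL_B] = S·[w00; w01] and [mR_A; mR_B] = S·[w10; w11]:
  w00 = -1, w01 = 1, w10 = -1/2, w11 = 0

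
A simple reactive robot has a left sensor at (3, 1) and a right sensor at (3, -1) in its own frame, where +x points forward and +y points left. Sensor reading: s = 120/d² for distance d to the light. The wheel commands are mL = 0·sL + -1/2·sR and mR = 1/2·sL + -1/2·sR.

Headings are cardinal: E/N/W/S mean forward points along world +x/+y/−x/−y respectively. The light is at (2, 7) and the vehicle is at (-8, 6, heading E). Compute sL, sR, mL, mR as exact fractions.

left sensor world pos  = (-5, 7); dL² = 49
right sensor world pos = (-5, 5); dR² = 53
sL = 120/49 = 120/49
sR = 120/53 = 120/53
mL = 0·sL + -1/2·sR = -60/53
mR = 1/2·sL + -1/2·sR = 240/2597

120/49 120/53 -60/53 240/2597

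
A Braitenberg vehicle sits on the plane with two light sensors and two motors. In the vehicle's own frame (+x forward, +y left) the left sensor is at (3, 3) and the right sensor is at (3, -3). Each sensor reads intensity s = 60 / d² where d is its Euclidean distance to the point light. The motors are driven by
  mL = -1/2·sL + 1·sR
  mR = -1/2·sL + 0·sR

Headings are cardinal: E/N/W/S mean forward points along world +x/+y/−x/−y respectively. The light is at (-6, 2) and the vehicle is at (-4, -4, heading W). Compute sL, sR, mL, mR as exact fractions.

30/41 6 231/41 -15/41

left sensor world pos  = (-7, -7); dL² = 82
right sensor world pos = (-7, -1); dR² = 10
sL = 60/82 = 30/41
sR = 60/10 = 6
mL = -1/2·sL + 1·sR = 231/41
mR = -1/2·sL + 0·sR = -15/41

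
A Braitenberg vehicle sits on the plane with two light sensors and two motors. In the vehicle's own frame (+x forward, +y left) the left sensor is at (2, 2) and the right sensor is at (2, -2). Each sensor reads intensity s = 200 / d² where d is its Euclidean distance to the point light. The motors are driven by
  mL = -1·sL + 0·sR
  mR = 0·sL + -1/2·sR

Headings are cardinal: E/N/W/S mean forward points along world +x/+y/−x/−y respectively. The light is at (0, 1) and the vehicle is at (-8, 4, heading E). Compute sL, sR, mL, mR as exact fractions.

200/61 200/37 -200/61 -100/37

left sensor world pos  = (-6, 6); dL² = 61
right sensor world pos = (-6, 2); dR² = 37
sL = 200/61 = 200/61
sR = 200/37 = 200/37
mL = -1·sL + 0·sR = -200/61
mR = 0·sL + -1/2·sR = -100/37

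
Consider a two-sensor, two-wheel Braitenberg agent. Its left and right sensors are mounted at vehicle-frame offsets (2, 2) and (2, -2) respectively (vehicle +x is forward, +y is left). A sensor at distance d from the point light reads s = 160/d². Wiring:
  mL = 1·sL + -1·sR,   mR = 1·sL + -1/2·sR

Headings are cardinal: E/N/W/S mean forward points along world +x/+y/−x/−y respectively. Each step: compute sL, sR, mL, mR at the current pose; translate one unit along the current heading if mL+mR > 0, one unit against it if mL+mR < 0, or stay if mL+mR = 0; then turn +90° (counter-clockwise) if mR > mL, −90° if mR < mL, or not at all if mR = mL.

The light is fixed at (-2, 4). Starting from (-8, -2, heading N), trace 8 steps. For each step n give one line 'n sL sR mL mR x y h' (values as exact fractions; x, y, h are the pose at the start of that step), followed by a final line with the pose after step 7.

0 2 5 -3 -1/2 -8 -2 N
1 32/29 160/89 -1792/2581 528/2581 -8 -3 W
2 16/9 16/13 64/117 136/117 -7 -3 S
3 32/9 160/109 2048/981 2768/981 -7 -4 E
4 20/9 4 -16/9 2/9 -6 -4 N
5 160/157 32/17 -2304/2669 208/2669 -6 -5 W
6 80/61 80/73 960/4453 3400/4453 -5 -5 S
7 32/13 32/29 512/377 720/377 -5 -6 E
final -4 -6 N

n=0: pose=(-8,-2,N); sL=2, sR=5; mL=-3, mR=-1/2; mL+mR=-7/2 → advance -1; mR−mL=5/2 → turn +1·90°
n=1: pose=(-8,-3,W); sL=32/29, sR=160/89; mL=-1792/2581, mR=528/2581; mL+mR=-1264/2581 → advance -1; mR−mL=80/89 → turn +1·90°
n=2: pose=(-7,-3,S); sL=16/9, sR=16/13; mL=64/117, mR=136/117; mL+mR=200/117 → advance +1; mR−mL=8/13 → turn +1·90°
n=3: pose=(-7,-4,E); sL=32/9, sR=160/109; mL=2048/981, mR=2768/981; mL+mR=4816/981 → advance +1; mR−mL=80/109 → turn +1·90°
n=4: pose=(-6,-4,N); sL=20/9, sR=4; mL=-16/9, mR=2/9; mL+mR=-14/9 → advance -1; mR−mL=2 → turn +1·90°
n=5: pose=(-6,-5,W); sL=160/157, sR=32/17; mL=-2304/2669, mR=208/2669; mL+mR=-2096/2669 → advance -1; mR−mL=16/17 → turn +1·90°
n=6: pose=(-5,-5,S); sL=80/61, sR=80/73; mL=960/4453, mR=3400/4453; mL+mR=4360/4453 → advance +1; mR−mL=40/73 → turn +1·90°
n=7: pose=(-5,-6,E); sL=32/13, sR=32/29; mL=512/377, mR=720/377; mL+mR=1232/377 → advance +1; mR−mL=16/29 → turn +1·90°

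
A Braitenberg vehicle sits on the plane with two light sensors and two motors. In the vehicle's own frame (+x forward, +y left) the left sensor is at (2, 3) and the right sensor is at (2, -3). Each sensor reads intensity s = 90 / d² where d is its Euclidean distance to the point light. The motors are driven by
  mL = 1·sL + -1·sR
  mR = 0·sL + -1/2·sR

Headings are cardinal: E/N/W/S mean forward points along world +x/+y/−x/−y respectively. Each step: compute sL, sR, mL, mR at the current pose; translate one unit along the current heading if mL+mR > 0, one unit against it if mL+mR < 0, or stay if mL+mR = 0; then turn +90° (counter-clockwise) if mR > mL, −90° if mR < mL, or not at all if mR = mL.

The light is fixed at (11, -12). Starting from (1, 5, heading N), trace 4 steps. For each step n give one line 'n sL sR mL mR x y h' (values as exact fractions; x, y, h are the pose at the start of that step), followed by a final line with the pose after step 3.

n=0: pose=(1,5,N); sL=9/53, sR=9/41; mL=-108/2173, mR=-9/82; mL+mR=-693/4346 → advance -1; mR−mL=-261/4346 → turn -1·90°
n=1: pose=(1,4,E); sL=18/85, sR=90/233; mL=-3456/19805, mR=-45/233; mL+mR=-7281/19805 → advance -1; mR−mL=-369/19805 → turn -1·90°
n=2: pose=(0,4,S); sL=9/26, sR=45/196; mL=297/2548, mR=-45/392; mL+mR=9/5096 → advance +1; mR−mL=-1179/5096 → turn -1·90°
n=3: pose=(0,3,W); sL=90/313, sR=90/493; mL=16200/154309, mR=-45/493; mL+mR=2115/154309 → advance +1; mR−mL=-30285/154309 → turn -1·90°

0 9/53 9/41 -108/2173 -9/82 1 5 N
1 18/85 90/233 -3456/19805 -45/233 1 4 E
2 9/26 45/196 297/2548 -45/392 0 4 S
3 90/313 90/493 16200/154309 -45/493 0 3 W
final -1 3 N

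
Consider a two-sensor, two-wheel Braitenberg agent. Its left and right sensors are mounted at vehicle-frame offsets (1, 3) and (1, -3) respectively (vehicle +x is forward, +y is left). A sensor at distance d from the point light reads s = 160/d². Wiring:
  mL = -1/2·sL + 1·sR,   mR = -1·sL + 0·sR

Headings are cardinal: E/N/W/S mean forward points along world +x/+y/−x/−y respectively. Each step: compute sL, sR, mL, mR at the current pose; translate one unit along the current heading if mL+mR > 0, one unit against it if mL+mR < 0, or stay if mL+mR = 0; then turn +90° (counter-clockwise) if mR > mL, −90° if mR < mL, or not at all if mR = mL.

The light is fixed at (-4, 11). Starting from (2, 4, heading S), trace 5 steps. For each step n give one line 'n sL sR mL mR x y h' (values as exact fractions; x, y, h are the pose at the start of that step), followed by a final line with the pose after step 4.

n=0: pose=(2,4,S); sL=32/29, sR=160/73; mL=3472/2117, mR=-32/29; mL+mR=1136/2117 → advance +1; mR−mL=-5808/2117 → turn -1·90°
n=1: pose=(2,3,W); sL=80/73, sR=16/5; mL=968/365, mR=-80/73; mL+mR=568/365 → advance +1; mR−mL=-1368/365 → turn -1·90°
n=2: pose=(1,3,N); sL=160/53, sR=160/113; mL=-560/5989, mR=-160/53; mL+mR=-18640/5989 → advance -1; mR−mL=-17520/5989 → turn -1·90°
n=3: pose=(1,2,E); sL=20/9, sR=8/9; mL=-2/9, mR=-20/9; mL+mR=-22/9 → advance -1; mR−mL=-2 → turn -1·90°
n=4: pose=(0,2,S); sL=160/149, sR=160/101; mL=15760/15049, mR=-160/149; mL+mR=-400/15049 → advance -1; mR−mL=-31920/15049 → turn -1·90°

0 32/29 160/73 3472/2117 -32/29 2 4 S
1 80/73 16/5 968/365 -80/73 2 3 W
2 160/53 160/113 -560/5989 -160/53 1 3 N
3 20/9 8/9 -2/9 -20/9 1 2 E
4 160/149 160/101 15760/15049 -160/149 0 2 S
final 0 3 W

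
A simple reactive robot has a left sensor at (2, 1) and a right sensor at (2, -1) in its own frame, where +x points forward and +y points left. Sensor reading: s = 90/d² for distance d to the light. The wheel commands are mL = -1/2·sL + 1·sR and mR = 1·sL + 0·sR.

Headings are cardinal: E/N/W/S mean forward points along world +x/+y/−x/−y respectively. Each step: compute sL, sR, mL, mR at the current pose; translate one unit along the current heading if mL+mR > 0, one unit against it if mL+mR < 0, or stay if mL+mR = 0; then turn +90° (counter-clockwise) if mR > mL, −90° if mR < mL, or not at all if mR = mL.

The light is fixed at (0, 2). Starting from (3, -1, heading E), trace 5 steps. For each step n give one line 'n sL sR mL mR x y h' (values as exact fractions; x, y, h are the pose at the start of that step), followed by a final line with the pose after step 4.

n=0: pose=(3,-1,E); sL=90/29, sR=90/41; mL=765/1189, mR=90/29; mL+mR=4455/1189 → advance +1; mR−mL=2925/1189 → turn +1·90°
n=1: pose=(4,-1,N); sL=9, sR=45/13; mL=-27/26, mR=9; mL+mR=207/26 → advance +1; mR−mL=261/26 → turn +1·90°
n=2: pose=(4,0,W); sL=90/13, sR=18; mL=189/13, mR=90/13; mL+mR=279/13 → advance +1; mR−mL=-99/13 → turn -1·90°
n=3: pose=(3,0,N); sL=45/2, sR=45/8; mL=-45/8, mR=45/2; mL+mR=135/8 → advance +1; mR−mL=225/8 → turn +1·90°
n=4: pose=(3,1,W); sL=18, sR=90; mL=81, mR=18; mL+mR=99 → advance +1; mR−mL=-63 → turn -1·90°

0 90/29 90/41 765/1189 90/29 3 -1 E
1 9 45/13 -27/26 9 4 -1 N
2 90/13 18 189/13 90/13 4 0 W
3 45/2 45/8 -45/8 45/2 3 0 N
4 18 90 81 18 3 1 W
final 2 1 N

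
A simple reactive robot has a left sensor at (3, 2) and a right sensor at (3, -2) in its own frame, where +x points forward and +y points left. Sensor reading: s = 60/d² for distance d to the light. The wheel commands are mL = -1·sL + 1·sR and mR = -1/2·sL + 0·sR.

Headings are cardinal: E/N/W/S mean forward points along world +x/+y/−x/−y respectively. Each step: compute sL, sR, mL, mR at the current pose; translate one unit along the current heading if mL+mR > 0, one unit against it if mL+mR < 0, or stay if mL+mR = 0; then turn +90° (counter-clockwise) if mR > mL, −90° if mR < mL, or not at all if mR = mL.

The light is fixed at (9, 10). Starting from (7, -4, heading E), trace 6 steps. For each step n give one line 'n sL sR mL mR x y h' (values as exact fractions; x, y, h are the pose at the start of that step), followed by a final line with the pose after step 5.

0 12/29 60/257 -1344/7453 -6/29 7 -4 E
1 6/29 30/157 -72/4553 -3/29 6 -4 S
2 20/87 60/157 2080/13659 -10/87 6 -3 W
3 15/34 15/26 30/221 -15/68 5 -3 N
4 12/29 60/257 -1344/7453 -6/29 5 -4 E
5 30/149 30/169 -600/25181 -15/149 4 -4 S
final 4 -3 W

n=0: pose=(7,-4,E); sL=12/29, sR=60/257; mL=-1344/7453, mR=-6/29; mL+mR=-2886/7453 → advance -1; mR−mL=-198/7453 → turn -1·90°
n=1: pose=(6,-4,S); sL=6/29, sR=30/157; mL=-72/4553, mR=-3/29; mL+mR=-543/4553 → advance -1; mR−mL=-399/4553 → turn -1·90°
n=2: pose=(6,-3,W); sL=20/87, sR=60/157; mL=2080/13659, mR=-10/87; mL+mR=170/4553 → advance +1; mR−mL=-3650/13659 → turn -1·90°
n=3: pose=(5,-3,N); sL=15/34, sR=15/26; mL=30/221, mR=-15/68; mL+mR=-75/884 → advance -1; mR−mL=-315/884 → turn -1·90°
n=4: pose=(5,-4,E); sL=12/29, sR=60/257; mL=-1344/7453, mR=-6/29; mL+mR=-2886/7453 → advance -1; mR−mL=-198/7453 → turn -1·90°
n=5: pose=(4,-4,S); sL=30/149, sR=30/169; mL=-600/25181, mR=-15/149; mL+mR=-3135/25181 → advance -1; mR−mL=-1935/25181 → turn -1·90°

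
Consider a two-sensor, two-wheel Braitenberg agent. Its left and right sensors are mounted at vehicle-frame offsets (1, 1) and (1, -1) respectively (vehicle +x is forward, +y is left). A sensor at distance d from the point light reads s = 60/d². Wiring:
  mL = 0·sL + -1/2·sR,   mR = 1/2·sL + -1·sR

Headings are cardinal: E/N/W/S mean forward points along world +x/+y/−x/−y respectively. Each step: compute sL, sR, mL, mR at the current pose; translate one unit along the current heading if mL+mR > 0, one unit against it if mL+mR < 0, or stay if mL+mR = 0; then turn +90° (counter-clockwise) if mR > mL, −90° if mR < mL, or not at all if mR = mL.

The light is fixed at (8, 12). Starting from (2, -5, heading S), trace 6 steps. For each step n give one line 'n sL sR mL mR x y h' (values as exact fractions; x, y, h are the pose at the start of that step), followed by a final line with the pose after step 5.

n=0: pose=(2,-5,S); sL=60/349, sR=60/373; mL=-30/373, mR=-9750/130177; mL+mR=-20220/130177 → advance -1; mR−mL=720/130177 → turn +1·90°
n=1: pose=(2,-4,E); sL=6/25, sR=30/157; mL=-15/157, mR=-279/3925; mL+mR=-654/3925 → advance -1; mR−mL=96/3925 → turn +1·90°
n=2: pose=(1,-4,N); sL=60/289, sR=20/87; mL=-10/87, mR=-3170/25143; mL+mR=-2020/8381 → advance -1; mR−mL=-280/25143 → turn -1·90°
n=3: pose=(1,-5,E); sL=15/73, sR=1/6; mL=-1/12, mR=-14/219; mL+mR=-43/292 → advance -1; mR−mL=17/876 → turn +1·90°
n=4: pose=(0,-5,N); sL=60/337, sR=12/61; mL=-6/61, mR=-2214/20557; mL+mR=-4236/20557 → advance -1; mR−mL=-192/20557 → turn -1·90°
n=5: pose=(0,-6,E); sL=30/169, sR=6/41; mL=-3/41, mR=-399/6929; mL+mR=-906/6929 → advance -1; mR−mL=108/6929 → turn +1·90°

0 60/349 60/373 -30/373 -9750/130177 2 -5 S
1 6/25 30/157 -15/157 -279/3925 2 -4 E
2 60/289 20/87 -10/87 -3170/25143 1 -4 N
3 15/73 1/6 -1/12 -14/219 1 -5 E
4 60/337 12/61 -6/61 -2214/20557 0 -5 N
5 30/169 6/41 -3/41 -399/6929 0 -6 E
final -1 -6 N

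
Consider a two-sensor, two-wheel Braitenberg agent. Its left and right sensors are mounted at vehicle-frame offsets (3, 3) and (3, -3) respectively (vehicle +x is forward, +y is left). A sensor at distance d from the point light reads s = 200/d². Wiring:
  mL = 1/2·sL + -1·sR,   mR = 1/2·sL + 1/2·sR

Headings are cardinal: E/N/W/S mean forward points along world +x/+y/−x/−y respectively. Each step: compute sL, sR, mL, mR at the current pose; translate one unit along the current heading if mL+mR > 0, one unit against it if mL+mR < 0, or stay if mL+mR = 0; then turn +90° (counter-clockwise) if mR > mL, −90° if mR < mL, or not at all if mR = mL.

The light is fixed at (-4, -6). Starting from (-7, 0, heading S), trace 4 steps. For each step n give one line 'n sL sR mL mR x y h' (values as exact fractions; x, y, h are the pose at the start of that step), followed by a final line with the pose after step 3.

0 200/9 40/9 20/3 40/3 -7 0 S
1 25/8 50 -775/16 425/16 -7 -1 E
2 200/113 40/13 -3220/1469 3560/1469 -8 -1 N
3 100/29 20/13 70/377 940/377 -8 0 W
final -9 0 S

n=0: pose=(-7,0,S); sL=200/9, sR=40/9; mL=20/3, mR=40/3; mL+mR=20 → advance +1; mR−mL=20/3 → turn +1·90°
n=1: pose=(-7,-1,E); sL=25/8, sR=50; mL=-775/16, mR=425/16; mL+mR=-175/8 → advance -1; mR−mL=75 → turn +1·90°
n=2: pose=(-8,-1,N); sL=200/113, sR=40/13; mL=-3220/1469, mR=3560/1469; mL+mR=340/1469 → advance +1; mR−mL=60/13 → turn +1·90°
n=3: pose=(-8,0,W); sL=100/29, sR=20/13; mL=70/377, mR=940/377; mL+mR=1010/377 → advance +1; mR−mL=30/13 → turn +1·90°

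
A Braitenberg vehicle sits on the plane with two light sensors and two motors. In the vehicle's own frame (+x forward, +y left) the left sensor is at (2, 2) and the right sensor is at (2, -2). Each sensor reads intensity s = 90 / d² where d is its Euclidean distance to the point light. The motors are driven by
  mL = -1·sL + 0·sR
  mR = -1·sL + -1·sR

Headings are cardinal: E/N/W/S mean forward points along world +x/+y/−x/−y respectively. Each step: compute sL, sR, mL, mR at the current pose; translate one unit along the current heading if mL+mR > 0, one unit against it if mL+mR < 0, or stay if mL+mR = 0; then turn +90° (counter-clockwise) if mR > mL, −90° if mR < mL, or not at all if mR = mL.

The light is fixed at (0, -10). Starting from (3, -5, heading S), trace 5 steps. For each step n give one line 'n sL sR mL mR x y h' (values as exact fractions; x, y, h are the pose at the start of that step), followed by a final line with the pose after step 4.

n=0: pose=(3,-5,S); sL=45/17, sR=9; mL=-45/17, mR=-198/17; mL+mR=-243/17 → advance -1; mR−mL=-9 → turn -1·90°
n=1: pose=(3,-4,W); sL=90/17, sR=18/13; mL=-90/17, mR=-1476/221; mL+mR=-2646/221 → advance -1; mR−mL=-18/13 → turn -1·90°
n=2: pose=(4,-4,N); sL=45/34, sR=9/10; mL=-45/34, mR=-189/85; mL+mR=-603/170 → advance -1; mR−mL=-9/10 → turn -1·90°
n=3: pose=(4,-5,E); sL=18/17, sR=2; mL=-18/17, mR=-52/17; mL+mR=-70/17 → advance -1; mR−mL=-2 → turn -1·90°
n=4: pose=(3,-5,S); sL=45/17, sR=9; mL=-45/17, mR=-198/17; mL+mR=-243/17 → advance -1; mR−mL=-9 → turn -1·90°

0 45/17 9 -45/17 -198/17 3 -5 S
1 90/17 18/13 -90/17 -1476/221 3 -4 W
2 45/34 9/10 -45/34 -189/85 4 -4 N
3 18/17 2 -18/17 -52/17 4 -5 E
4 45/17 9 -45/17 -198/17 3 -5 S
final 3 -4 W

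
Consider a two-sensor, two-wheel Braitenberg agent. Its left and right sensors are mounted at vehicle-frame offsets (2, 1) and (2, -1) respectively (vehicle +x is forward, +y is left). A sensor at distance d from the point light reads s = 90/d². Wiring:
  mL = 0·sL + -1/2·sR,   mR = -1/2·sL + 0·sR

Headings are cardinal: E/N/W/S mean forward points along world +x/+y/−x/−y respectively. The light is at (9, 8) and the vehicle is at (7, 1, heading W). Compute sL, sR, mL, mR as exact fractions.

left sensor world pos  = (5, 0); dL² = 80
right sensor world pos = (5, 2); dR² = 52
sL = 90/80 = 9/8
sR = 90/52 = 45/26
mL = 0·sL + -1/2·sR = -45/52
mR = -1/2·sL + 0·sR = -9/16

9/8 45/26 -45/52 -9/16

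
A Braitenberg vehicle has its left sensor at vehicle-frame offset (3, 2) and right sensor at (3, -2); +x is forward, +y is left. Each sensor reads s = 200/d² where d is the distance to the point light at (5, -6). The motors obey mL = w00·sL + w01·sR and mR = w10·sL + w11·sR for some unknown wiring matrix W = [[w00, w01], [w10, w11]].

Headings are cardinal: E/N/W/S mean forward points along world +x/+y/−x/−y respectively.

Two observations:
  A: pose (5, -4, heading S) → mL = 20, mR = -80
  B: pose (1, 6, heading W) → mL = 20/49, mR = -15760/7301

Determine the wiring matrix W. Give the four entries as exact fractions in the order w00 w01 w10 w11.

0 1/2 -1 -1

obs A: pose=(5,-4,S) → sL=40, sR=40, mL=20, mR=-80
obs B: pose=(1,6,W) → sL=200/149, sR=40/49, mL=20/49, mR=-15760/7301
sensor matrix S = [[40, 40], [200/149, 40/49]]; det S = -153600/7301
solve [mL_A; mL_B] = S·[w00; w01] and [mR_A; mR_B] = S·[w10; w11]:
  w00 = 0, w01 = 1/2, w10 = -1, w11 = -1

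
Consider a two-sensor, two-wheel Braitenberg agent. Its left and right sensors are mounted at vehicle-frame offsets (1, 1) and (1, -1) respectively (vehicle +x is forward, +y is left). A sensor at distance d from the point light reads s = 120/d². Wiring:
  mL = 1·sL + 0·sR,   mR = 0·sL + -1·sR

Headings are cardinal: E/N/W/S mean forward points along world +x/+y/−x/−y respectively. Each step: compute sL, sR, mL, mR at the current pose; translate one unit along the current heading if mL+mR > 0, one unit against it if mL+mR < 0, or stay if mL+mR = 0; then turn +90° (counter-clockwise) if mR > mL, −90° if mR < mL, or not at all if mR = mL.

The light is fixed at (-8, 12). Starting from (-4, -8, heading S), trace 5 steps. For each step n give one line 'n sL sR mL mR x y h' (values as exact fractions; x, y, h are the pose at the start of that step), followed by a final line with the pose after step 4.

0 60/233 4/15 60/233 -4/15 -4 -8 S
1 120/409 40/111 120/409 -40/111 -4 -7 W
2 6/17 1/3 6/17 -1/3 -3 -7 N
3 24/65 120/397 24/65 -120/397 -3 -6 E
4 12/41 60/193 12/41 -60/193 -2 -6 S
final -2 -5 W

n=0: pose=(-4,-8,S); sL=60/233, sR=4/15; mL=60/233, mR=-4/15; mL+mR=-32/3495 → advance -1; mR−mL=-1832/3495 → turn -1·90°
n=1: pose=(-4,-7,W); sL=120/409, sR=40/111; mL=120/409, mR=-40/111; mL+mR=-3040/45399 → advance -1; mR−mL=-29680/45399 → turn -1·90°
n=2: pose=(-3,-7,N); sL=6/17, sR=1/3; mL=6/17, mR=-1/3; mL+mR=1/51 → advance +1; mR−mL=-35/51 → turn -1·90°
n=3: pose=(-3,-6,E); sL=24/65, sR=120/397; mL=24/65, mR=-120/397; mL+mR=1728/25805 → advance +1; mR−mL=-17328/25805 → turn -1·90°
n=4: pose=(-2,-6,S); sL=12/41, sR=60/193; mL=12/41, mR=-60/193; mL+mR=-144/7913 → advance -1; mR−mL=-4776/7913 → turn -1·90°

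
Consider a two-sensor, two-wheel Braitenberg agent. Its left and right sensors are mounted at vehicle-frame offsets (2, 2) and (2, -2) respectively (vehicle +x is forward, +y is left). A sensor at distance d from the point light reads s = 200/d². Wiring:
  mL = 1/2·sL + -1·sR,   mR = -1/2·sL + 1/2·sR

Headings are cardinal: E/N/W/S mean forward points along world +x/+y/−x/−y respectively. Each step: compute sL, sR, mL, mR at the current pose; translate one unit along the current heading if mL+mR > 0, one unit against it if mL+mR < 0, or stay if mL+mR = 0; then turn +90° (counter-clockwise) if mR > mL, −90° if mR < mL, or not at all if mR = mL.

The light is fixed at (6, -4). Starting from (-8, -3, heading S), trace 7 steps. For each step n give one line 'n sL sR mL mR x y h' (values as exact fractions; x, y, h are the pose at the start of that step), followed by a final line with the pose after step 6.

0 40/29 200/257 -660/7453 -2240/7453 -8 -3 S
1 25/32 25/34 -375/1088 -25/1088 -8 -2 W
2 200/121 8/9 -68/1089 -416/1089 -7 -2 S
3 100/113 4/5 -202/565 -24/565 -7 -1 W
4 200/101 200/197 -500/19897 -9600/19897 -6 -1 S
5 1 25/29 -21/58 -2/29 -6 0 W
6 40/17 200/173 60/2941 -1760/2941 -5 0 S
final -5 1 W

n=0: pose=(-8,-3,S); sL=40/29, sR=200/257; mL=-660/7453, mR=-2240/7453; mL+mR=-100/257 → advance -1; mR−mL=-1580/7453 → turn -1·90°
n=1: pose=(-8,-2,W); sL=25/32, sR=25/34; mL=-375/1088, mR=-25/1088; mL+mR=-25/68 → advance -1; mR−mL=175/544 → turn +1·90°
n=2: pose=(-7,-2,S); sL=200/121, sR=8/9; mL=-68/1089, mR=-416/1089; mL+mR=-4/9 → advance -1; mR−mL=-116/363 → turn -1·90°
n=3: pose=(-7,-1,W); sL=100/113, sR=4/5; mL=-202/565, mR=-24/565; mL+mR=-2/5 → advance -1; mR−mL=178/565 → turn +1·90°
n=4: pose=(-6,-1,S); sL=200/101, sR=200/197; mL=-500/19897, mR=-9600/19897; mL+mR=-100/197 → advance -1; mR−mL=-9100/19897 → turn -1·90°
n=5: pose=(-6,0,W); sL=1, sR=25/29; mL=-21/58, mR=-2/29; mL+mR=-25/58 → advance -1; mR−mL=17/58 → turn +1·90°
n=6: pose=(-5,0,S); sL=40/17, sR=200/173; mL=60/2941, mR=-1760/2941; mL+mR=-100/173 → advance -1; mR−mL=-1820/2941 → turn -1·90°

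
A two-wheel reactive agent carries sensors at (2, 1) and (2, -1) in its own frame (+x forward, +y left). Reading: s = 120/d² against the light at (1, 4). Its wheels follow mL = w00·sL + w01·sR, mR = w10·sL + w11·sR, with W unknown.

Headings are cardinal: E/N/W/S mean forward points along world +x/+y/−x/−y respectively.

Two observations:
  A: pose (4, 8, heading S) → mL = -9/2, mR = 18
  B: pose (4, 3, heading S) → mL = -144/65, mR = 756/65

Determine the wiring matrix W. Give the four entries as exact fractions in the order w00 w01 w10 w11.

obs A: pose=(4,8,S) → sL=6, sR=15, mL=-9/2, mR=18
obs B: pose=(4,3,S) → sL=24/5, sR=120/13, mL=-144/65, mR=756/65
sensor matrix S = [[6, 15], [24/5, 120/13]]; det S = -216/13
solve [mL_A; mL_B] = S·[w00; w01] and [mR_A; mR_B] = S·[w10; w11]:
  w00 = 1/2, w01 = -1/2, w10 = 1/2, w11 = 1

1/2 -1/2 1/2 1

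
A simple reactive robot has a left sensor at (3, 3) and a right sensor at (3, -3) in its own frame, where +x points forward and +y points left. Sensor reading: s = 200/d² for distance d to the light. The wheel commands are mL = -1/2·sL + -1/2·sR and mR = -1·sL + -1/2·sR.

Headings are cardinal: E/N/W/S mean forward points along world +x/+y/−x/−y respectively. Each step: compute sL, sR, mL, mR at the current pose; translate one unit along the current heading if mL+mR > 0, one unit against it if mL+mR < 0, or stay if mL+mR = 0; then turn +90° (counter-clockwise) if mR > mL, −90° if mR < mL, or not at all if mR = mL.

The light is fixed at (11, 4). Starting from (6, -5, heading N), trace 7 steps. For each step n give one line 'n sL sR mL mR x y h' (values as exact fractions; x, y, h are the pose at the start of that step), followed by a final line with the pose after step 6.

n=0: pose=(6,-5,N); sL=2, sR=5; mL=-7/2, mR=-9/2; mL+mR=-8 → advance -1; mR−mL=-1 → turn -1·90°
n=1: pose=(6,-6,E); sL=200/53, sR=200/173; mL=-22600/9169, mR=-39900/9169; mL+mR=-62500/9169 → advance -1; mR−mL=-100/53 → turn -1·90°
n=2: pose=(5,-6,S); sL=100/89, sR=4/5; mL=-428/445, mR=-678/445; mL+mR=-1106/445 → advance -1; mR−mL=-50/89 → turn -1·90°
n=3: pose=(5,-5,W); sL=8/9, sR=200/117; mL=-152/117, mR=-68/39; mL+mR=-356/117 → advance -1; mR−mL=-4/9 → turn -1·90°
n=4: pose=(6,-5,N); sL=2, sR=5; mL=-7/2, mR=-9/2; mL+mR=-8 → advance -1; mR−mL=-1 → turn -1·90°
n=5: pose=(6,-6,E); sL=200/53, sR=200/173; mL=-22600/9169, mR=-39900/9169; mL+mR=-62500/9169 → advance -1; mR−mL=-100/53 → turn -1·90°
n=6: pose=(5,-6,S); sL=100/89, sR=4/5; mL=-428/445, mR=-678/445; mL+mR=-1106/445 → advance -1; mR−mL=-50/89 → turn -1·90°

0 2 5 -7/2 -9/2 6 -5 N
1 200/53 200/173 -22600/9169 -39900/9169 6 -6 E
2 100/89 4/5 -428/445 -678/445 5 -6 S
3 8/9 200/117 -152/117 -68/39 5 -5 W
4 2 5 -7/2 -9/2 6 -5 N
5 200/53 200/173 -22600/9169 -39900/9169 6 -6 E
6 100/89 4/5 -428/445 -678/445 5 -6 S
final 5 -5 W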